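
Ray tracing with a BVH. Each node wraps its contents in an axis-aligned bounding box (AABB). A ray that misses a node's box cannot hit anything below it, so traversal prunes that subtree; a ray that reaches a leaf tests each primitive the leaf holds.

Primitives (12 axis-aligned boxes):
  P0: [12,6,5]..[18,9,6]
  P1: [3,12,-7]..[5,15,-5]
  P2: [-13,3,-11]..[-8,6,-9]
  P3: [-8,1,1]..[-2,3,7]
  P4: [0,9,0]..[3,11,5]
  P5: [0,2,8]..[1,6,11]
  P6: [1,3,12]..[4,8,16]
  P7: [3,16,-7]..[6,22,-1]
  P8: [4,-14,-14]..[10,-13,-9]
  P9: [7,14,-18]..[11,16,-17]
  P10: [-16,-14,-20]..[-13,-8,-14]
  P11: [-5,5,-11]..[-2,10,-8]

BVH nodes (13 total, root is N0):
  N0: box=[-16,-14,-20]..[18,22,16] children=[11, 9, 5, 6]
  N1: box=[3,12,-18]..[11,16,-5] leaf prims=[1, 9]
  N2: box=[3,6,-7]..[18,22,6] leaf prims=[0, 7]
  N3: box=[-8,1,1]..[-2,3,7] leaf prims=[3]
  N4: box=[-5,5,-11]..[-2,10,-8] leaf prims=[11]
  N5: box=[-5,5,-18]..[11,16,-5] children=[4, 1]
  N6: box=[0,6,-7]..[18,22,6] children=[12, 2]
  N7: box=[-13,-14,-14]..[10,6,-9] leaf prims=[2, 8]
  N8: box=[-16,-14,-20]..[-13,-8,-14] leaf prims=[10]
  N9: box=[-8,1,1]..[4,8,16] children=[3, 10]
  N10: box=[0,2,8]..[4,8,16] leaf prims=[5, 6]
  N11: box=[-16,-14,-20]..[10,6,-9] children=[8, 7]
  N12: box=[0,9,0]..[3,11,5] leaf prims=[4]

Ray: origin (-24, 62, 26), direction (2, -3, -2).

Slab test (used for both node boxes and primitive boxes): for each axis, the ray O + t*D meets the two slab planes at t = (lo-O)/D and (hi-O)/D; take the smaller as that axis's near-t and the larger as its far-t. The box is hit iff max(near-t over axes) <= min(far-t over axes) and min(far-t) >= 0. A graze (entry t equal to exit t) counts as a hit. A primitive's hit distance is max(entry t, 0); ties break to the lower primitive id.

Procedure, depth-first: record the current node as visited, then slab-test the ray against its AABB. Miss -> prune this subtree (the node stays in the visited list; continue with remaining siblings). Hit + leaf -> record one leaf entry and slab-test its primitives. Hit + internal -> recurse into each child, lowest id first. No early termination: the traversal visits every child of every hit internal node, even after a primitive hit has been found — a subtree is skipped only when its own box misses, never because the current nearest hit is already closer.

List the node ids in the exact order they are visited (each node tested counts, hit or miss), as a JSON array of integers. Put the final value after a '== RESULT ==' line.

Trace the traversal:
N0 x:[4,21] y:[40/3,76/3] z:[5,23] -> hit [40/3,21], descend [5, 6, 9, 11]
  N5 x:[19/2,35/2] y:[46/3,19] z:[31/2,22] -> hit [31/2,35/2], descend [1, 4]
    N1 x:[27/2,35/2] y:[46/3,50/3] z:[31/2,22] -> hit [31/2,50/3] leaf, test {P1(miss), P9(miss)}
    N4 x:[19/2,11] y:[52/3,19] z:[17,37/2] -> miss, prune
  N6 x:[12,21] y:[40/3,56/3] z:[10,33/2] -> hit [40/3,33/2], descend [2, 12]
    N2 x:[27/2,21] y:[40/3,56/3] z:[10,33/2] -> hit [27/2,33/2] leaf, test {P0(miss), P7@t=27/2}
    N12 x:[12,27/2] y:[17,53/3] z:[21/2,13] -> miss, prune
  N9 x:[8,14] y:[18,61/3] z:[5,25/2] -> miss, prune
  N11 x:[4,17] y:[56/3,76/3] z:[35/2,23] -> miss, prune

Summary -> nodes [0, 5, 1, 4, 6, 2, 12, 9, 11]; box-tests=9; leaf-entries=2; first=P7

== RESULT ==
[0, 5, 1, 4, 6, 2, 12, 9, 11]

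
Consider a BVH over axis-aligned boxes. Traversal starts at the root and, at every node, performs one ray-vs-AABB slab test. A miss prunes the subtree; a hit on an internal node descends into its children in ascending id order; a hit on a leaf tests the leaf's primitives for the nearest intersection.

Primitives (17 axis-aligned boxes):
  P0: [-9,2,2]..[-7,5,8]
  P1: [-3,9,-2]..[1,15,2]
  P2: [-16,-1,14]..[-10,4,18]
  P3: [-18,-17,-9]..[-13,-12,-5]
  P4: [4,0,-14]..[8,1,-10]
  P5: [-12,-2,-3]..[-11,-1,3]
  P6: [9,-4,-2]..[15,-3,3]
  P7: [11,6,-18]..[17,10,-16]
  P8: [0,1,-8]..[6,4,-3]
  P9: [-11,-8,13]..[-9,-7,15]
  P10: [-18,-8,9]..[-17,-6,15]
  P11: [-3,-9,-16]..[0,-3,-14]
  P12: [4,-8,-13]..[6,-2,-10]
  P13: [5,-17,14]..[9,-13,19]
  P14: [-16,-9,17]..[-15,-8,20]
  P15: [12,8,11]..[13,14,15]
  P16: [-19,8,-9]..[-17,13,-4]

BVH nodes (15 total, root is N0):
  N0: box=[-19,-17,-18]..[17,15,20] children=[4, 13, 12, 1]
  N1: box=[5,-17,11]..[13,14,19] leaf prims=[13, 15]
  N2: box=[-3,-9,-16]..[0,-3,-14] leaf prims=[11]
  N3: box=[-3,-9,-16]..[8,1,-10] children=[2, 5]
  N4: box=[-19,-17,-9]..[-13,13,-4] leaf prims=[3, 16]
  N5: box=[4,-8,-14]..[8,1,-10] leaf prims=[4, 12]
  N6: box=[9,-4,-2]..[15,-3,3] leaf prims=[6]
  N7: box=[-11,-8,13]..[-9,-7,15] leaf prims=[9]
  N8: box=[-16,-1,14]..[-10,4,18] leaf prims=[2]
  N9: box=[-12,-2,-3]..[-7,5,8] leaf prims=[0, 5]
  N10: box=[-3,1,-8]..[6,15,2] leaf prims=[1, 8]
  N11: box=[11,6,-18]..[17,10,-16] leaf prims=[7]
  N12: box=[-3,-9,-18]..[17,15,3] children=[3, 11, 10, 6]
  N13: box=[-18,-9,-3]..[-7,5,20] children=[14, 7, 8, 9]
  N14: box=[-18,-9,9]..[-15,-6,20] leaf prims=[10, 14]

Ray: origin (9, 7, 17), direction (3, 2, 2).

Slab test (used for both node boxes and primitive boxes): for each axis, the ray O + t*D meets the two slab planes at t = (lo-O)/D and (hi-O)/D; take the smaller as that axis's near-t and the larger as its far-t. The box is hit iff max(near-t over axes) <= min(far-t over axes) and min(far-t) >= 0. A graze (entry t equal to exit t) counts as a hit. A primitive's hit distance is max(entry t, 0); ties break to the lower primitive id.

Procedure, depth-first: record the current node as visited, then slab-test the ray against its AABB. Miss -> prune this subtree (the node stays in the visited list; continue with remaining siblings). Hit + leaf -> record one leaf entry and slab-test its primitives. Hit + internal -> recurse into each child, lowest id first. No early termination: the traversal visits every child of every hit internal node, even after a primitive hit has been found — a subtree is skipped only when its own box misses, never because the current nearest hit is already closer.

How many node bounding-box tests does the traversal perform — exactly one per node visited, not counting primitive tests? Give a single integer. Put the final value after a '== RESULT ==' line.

Traverse from the root:
N0 x:[-28/3,8/3] y:[-12,4] z:[-35/2,3/2] -> hit [-28/3,3/2], descend [1, 4, 12, 13]
  N1 x:[-4/3,4/3] y:[-12,7/2] z:[-3,1] -> hit [-4/3,1] leaf, test {P13(miss), P15(miss)}
  N4 x:[-28/3,-22/3] y:[-12,3] z:[-13,-21/2] -> miss, prune
  N12 x:[-4,8/3] y:[-8,4] z:[-35/2,-7] -> miss, prune
  N13 x:[-9,-16/3] y:[-8,-1] z:[-10,3/2] -> miss, prune

order=[0, 1, 4, 12, 13]  |boxes|=5  |leaves|=1  hit=miss

== RESULT ==
5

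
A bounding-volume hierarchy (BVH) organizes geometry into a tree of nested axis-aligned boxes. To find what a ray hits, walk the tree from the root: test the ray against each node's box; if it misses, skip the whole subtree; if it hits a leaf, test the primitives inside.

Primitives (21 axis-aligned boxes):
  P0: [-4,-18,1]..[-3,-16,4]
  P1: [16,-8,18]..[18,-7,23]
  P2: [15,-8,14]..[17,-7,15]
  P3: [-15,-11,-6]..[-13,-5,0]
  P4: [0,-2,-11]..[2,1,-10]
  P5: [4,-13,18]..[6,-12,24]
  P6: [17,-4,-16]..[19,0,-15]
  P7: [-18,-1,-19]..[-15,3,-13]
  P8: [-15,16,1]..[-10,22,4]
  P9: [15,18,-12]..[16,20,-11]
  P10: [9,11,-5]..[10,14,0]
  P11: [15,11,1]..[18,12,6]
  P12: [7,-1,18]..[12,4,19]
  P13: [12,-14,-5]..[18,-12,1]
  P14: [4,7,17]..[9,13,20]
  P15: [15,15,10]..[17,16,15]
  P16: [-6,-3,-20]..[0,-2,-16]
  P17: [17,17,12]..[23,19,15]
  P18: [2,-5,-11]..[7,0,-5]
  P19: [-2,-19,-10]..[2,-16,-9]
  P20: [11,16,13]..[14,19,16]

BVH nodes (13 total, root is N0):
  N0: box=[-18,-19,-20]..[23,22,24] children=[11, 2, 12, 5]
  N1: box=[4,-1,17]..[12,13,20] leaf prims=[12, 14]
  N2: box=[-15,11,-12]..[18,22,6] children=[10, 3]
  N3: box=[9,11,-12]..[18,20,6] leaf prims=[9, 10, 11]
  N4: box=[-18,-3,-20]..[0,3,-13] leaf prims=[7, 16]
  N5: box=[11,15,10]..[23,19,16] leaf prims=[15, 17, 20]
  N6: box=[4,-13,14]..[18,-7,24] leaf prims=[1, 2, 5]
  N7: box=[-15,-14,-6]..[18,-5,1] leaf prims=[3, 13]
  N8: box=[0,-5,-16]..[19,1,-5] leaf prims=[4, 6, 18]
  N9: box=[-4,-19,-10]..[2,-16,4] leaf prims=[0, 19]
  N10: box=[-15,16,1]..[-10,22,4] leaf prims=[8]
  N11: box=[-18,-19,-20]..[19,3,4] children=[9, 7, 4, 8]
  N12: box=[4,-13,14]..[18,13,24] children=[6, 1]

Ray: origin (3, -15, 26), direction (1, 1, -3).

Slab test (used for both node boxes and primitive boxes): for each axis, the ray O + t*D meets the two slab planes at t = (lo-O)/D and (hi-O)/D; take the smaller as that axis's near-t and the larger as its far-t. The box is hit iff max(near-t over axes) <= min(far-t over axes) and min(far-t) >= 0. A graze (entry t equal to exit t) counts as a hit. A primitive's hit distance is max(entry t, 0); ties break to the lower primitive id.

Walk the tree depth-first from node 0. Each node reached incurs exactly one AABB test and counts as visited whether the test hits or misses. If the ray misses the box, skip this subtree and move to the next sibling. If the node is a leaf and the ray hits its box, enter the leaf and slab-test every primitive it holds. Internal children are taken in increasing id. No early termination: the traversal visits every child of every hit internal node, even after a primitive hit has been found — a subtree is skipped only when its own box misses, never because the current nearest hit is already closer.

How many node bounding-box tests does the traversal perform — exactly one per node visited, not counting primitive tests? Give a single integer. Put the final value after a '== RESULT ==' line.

Trace the traversal:
N0 x:[-21,20] y:[-4,37] z:[2/3,46/3] -> hit [2/3,46/3], descend [2, 5, 11, 12]
  N2 x:[-18,15] y:[26,37] z:[20/3,38/3] -> miss, prune
  N5 x:[8,20] y:[30,34] z:[10/3,16/3] -> miss, prune
  N11 x:[-21,16] y:[-4,18] z:[22/3,46/3] -> hit [22/3,46/3], descend [4, 7, 8, 9]
    N4 x:[-21,-3] y:[12,18] z:[13,46/3] -> miss, prune
    N7 x:[-18,15] y:[1,10] z:[25/3,32/3] -> hit [25/3,10] leaf, test {P3(miss), P13(miss)}
    N8 x:[-3,16] y:[10,16] z:[31/3,14] -> hit [31/3,14] leaf, test {P4(miss), P6@t=14, P18(miss)}
    N9 x:[-7,-1] y:[-4,-1] z:[22/3,12] -> miss, prune
  N12 x:[1,15] y:[2,28] z:[2/3,4] -> hit [2,4], descend [1, 6]
    N1 x:[1,9] y:[14,28] z:[2,3] -> miss, prune
    N6 x:[1,15] y:[2,8] z:[2/3,4] -> hit [2,4] leaf, test {P1(miss), P2(miss), P5@t=2}

Summary -> nodes [0, 2, 5, 11, 4, 7, 8, 9, 12, 1, 6]; box-tests=11; leaf-entries=3; first=P5

== RESULT ==
11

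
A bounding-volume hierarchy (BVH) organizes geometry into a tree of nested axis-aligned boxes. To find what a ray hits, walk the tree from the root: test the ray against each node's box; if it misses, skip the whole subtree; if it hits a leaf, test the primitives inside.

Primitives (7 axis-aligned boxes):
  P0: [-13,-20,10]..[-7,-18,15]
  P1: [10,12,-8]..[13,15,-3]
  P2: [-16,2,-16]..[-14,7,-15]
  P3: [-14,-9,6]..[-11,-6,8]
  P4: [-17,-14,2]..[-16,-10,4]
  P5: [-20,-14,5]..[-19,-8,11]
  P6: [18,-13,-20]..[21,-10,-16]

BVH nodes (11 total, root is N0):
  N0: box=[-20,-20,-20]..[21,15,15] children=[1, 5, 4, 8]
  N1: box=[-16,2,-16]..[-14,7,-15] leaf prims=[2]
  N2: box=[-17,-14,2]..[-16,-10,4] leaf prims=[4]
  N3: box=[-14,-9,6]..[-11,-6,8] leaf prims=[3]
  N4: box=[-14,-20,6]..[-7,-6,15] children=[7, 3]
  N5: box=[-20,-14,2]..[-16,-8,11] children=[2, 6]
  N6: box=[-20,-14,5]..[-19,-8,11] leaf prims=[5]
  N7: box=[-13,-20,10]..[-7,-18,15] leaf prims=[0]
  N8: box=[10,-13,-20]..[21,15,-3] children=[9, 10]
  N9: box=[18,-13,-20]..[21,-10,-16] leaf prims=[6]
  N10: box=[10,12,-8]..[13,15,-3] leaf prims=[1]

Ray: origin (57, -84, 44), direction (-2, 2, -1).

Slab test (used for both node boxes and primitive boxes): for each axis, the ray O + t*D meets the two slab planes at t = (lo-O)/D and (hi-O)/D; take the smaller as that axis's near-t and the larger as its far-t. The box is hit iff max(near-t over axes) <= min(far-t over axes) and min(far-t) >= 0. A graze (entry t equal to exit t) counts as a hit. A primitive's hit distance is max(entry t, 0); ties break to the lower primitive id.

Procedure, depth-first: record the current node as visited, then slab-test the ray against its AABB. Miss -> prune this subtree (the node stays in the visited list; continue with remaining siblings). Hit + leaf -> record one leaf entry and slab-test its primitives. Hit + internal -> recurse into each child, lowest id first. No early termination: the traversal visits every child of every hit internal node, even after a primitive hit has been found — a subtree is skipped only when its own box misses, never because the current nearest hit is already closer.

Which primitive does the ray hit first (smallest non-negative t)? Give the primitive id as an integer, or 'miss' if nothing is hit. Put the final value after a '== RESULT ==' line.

Traverse from the root:
N0 x:[18,77/2] y:[32,99/2] z:[29,64] -> hit [32,77/2], descend [1, 4, 5, 8]
  N1 x:[71/2,73/2] y:[43,91/2] z:[59,60] -> miss, prune
  N4 x:[32,71/2] y:[32,39] z:[29,38] -> hit [32,71/2], descend [3, 7]
    N3 x:[34,71/2] y:[75/2,39] z:[36,38] -> miss, prune
    N7 x:[32,35] y:[32,33] z:[29,34] -> hit [32,33] leaf, test {P0@t=32}
  N5 x:[73/2,77/2] y:[35,38] z:[33,42] -> hit [73/2,38], descend [2, 6]
    N2 x:[73/2,37] y:[35,37] z:[40,42] -> miss, prune
    N6 x:[38,77/2] y:[35,38] z:[33,39] -> hit [38,38] leaf, test {P5@t=38}
  N8 x:[18,47/2] y:[71/2,99/2] z:[47,64] -> miss, prune

Summary -> nodes [0, 1, 4, 3, 7, 5, 2, 6, 8]; box-tests=9; leaf-entries=2; first=P0

== RESULT ==
0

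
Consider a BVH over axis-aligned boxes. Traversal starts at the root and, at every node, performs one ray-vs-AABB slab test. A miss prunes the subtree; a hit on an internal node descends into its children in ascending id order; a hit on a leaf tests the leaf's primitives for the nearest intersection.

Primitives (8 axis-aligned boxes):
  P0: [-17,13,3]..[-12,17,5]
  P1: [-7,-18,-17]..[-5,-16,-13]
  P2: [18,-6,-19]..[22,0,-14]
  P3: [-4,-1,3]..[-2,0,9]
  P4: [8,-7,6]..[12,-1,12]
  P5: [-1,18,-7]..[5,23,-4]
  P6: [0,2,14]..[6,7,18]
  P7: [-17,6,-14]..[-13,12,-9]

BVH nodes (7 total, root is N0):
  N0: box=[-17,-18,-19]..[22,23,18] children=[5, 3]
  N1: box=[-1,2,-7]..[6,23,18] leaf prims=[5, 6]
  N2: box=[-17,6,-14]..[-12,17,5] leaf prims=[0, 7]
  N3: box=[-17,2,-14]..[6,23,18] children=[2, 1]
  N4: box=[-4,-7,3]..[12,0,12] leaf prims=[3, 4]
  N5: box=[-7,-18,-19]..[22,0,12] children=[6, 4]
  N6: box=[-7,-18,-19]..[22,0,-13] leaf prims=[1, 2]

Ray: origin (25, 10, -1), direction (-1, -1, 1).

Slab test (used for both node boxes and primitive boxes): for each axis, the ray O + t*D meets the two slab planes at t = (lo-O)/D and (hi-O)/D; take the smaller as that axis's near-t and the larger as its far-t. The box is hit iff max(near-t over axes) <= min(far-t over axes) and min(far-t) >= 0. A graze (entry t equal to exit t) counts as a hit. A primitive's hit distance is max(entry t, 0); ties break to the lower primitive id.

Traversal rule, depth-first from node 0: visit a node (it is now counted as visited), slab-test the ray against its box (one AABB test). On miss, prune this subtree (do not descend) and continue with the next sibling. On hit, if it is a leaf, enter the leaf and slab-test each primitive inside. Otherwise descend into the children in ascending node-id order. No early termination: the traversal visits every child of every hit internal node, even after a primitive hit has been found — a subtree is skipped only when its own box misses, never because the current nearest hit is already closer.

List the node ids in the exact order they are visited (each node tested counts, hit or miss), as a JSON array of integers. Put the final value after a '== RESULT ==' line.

Traverse from the root:
N0 x:[3,42] y:[-13,28] z:[-18,19] -> hit [3,19], descend [3, 5]
  N3 x:[19,42] y:[-13,8] z:[-13,19] -> miss, prune
  N5 x:[3,32] y:[10,28] z:[-18,13] -> hit [10,13], descend [4, 6]
    N4 x:[13,29] y:[10,17] z:[4,13] -> hit [13,13] leaf, test {P3(miss), P4@t=13}
    N6 x:[3,32] y:[10,28] z:[-18,-12] -> miss, prune

order=[0, 3, 5, 4, 6]  |boxes|=5  |leaves|=1  hit=P4

== RESULT ==
[0, 3, 5, 4, 6]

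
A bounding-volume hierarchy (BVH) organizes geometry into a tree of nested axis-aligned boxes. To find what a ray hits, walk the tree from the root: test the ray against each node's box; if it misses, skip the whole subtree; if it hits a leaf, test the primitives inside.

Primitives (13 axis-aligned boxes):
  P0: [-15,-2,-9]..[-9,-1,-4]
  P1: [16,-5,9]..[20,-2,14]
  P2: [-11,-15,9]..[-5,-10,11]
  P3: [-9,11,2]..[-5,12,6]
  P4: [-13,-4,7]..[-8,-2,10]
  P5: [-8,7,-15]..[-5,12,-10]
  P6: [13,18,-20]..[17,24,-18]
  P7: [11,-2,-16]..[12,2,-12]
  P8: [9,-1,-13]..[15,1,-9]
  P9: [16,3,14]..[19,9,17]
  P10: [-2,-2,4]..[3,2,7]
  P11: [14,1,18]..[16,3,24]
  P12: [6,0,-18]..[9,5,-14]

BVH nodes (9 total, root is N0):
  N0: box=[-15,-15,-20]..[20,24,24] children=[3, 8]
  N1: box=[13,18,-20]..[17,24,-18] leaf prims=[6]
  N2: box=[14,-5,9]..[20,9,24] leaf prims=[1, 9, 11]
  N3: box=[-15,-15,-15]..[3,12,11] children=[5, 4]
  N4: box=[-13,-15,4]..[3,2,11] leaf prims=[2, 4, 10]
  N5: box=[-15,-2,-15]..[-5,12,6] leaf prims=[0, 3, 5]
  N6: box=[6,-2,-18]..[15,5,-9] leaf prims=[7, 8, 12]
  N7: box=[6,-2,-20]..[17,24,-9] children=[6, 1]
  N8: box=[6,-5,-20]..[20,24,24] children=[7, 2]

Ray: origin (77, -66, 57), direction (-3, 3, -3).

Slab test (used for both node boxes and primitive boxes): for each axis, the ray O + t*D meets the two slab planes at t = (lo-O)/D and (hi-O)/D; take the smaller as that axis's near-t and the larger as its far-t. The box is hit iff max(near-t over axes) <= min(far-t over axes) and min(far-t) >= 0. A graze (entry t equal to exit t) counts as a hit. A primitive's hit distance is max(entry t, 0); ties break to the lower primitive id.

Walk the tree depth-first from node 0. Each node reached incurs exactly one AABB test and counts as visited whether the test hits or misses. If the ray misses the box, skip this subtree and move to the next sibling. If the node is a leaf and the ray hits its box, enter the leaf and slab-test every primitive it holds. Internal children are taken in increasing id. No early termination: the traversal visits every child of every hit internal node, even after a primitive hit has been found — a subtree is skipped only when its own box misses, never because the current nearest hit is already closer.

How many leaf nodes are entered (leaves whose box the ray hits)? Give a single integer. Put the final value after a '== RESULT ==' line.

Walk:
N0 x:[19,92/3] y:[17,30] z:[11,77/3] -> hit [19,77/3], descend [3, 8]
  N3 x:[74/3,92/3] y:[17,26] z:[46/3,24] -> miss, prune
  N8 x:[19,71/3] y:[61/3,30] z:[11,77/3] -> hit [61/3,71/3], descend [2, 7]
    N2 x:[19,21] y:[61/3,25] z:[11,16] -> miss, prune
    N7 x:[20,71/3] y:[64/3,30] z:[22,77/3] -> hit [22,71/3], descend [1, 6]
      N1 x:[20,64/3] y:[28,30] z:[25,77/3] -> miss, prune
      N6 x:[62/3,71/3] y:[64/3,71/3] z:[22,25] -> hit [22,71/3] leaf, test {P7(miss), P8@t=22, P12@t=71/3}

order=[0, 3, 8, 2, 7, 1, 6]  |boxes|=7  |leaves|=1  hit=P8

== RESULT ==
1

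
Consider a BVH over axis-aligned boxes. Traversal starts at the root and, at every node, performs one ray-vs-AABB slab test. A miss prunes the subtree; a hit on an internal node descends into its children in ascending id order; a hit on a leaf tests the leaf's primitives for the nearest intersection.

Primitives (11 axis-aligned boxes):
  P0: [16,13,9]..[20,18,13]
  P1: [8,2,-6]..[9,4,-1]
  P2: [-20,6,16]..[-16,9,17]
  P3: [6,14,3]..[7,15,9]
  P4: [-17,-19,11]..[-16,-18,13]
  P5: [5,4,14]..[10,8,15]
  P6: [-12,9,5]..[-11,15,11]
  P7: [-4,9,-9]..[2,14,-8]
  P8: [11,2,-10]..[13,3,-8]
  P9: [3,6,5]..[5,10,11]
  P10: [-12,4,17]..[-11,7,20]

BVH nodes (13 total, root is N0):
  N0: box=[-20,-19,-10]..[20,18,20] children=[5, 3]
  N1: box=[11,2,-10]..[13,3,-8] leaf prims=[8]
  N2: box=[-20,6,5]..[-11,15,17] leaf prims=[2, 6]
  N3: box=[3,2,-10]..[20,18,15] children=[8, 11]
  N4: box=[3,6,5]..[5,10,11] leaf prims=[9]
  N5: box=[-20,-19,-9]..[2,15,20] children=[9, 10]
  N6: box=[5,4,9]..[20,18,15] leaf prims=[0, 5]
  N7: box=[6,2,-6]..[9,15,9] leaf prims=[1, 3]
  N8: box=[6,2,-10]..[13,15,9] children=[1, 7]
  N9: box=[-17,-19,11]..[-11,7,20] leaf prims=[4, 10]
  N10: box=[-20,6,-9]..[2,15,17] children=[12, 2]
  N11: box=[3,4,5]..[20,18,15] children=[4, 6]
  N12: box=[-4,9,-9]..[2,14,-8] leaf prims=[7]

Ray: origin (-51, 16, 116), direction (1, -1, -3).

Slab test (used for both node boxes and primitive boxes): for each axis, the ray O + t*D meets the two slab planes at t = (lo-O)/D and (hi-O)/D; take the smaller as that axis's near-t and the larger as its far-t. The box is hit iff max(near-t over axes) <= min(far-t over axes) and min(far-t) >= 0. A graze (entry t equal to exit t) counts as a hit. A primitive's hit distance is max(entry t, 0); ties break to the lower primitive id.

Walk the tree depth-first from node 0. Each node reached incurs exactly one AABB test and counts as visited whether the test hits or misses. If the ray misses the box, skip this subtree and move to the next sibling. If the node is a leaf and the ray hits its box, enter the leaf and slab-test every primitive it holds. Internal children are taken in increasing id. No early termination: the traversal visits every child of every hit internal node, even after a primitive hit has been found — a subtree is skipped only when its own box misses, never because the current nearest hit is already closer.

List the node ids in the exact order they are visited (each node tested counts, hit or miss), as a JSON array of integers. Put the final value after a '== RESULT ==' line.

Traverse from the root:
N0 x:[31,71] y:[-2,35] z:[32,42] -> hit [32,35], descend [3, 5]
  N3 x:[54,71] y:[-2,14] z:[101/3,42] -> miss, prune
  N5 x:[31,53] y:[1,35] z:[32,125/3] -> hit [32,35], descend [9, 10]
    N9 x:[34,40] y:[9,35] z:[32,35] -> hit [34,35] leaf, test {P4@t=103/3, P10(miss)}
    N10 x:[31,53] y:[1,10] z:[33,125/3] -> miss, prune

Summary -> nodes [0, 3, 5, 9, 10]; box-tests=5; leaf-entries=1; first=P4

== RESULT ==
[0, 3, 5, 9, 10]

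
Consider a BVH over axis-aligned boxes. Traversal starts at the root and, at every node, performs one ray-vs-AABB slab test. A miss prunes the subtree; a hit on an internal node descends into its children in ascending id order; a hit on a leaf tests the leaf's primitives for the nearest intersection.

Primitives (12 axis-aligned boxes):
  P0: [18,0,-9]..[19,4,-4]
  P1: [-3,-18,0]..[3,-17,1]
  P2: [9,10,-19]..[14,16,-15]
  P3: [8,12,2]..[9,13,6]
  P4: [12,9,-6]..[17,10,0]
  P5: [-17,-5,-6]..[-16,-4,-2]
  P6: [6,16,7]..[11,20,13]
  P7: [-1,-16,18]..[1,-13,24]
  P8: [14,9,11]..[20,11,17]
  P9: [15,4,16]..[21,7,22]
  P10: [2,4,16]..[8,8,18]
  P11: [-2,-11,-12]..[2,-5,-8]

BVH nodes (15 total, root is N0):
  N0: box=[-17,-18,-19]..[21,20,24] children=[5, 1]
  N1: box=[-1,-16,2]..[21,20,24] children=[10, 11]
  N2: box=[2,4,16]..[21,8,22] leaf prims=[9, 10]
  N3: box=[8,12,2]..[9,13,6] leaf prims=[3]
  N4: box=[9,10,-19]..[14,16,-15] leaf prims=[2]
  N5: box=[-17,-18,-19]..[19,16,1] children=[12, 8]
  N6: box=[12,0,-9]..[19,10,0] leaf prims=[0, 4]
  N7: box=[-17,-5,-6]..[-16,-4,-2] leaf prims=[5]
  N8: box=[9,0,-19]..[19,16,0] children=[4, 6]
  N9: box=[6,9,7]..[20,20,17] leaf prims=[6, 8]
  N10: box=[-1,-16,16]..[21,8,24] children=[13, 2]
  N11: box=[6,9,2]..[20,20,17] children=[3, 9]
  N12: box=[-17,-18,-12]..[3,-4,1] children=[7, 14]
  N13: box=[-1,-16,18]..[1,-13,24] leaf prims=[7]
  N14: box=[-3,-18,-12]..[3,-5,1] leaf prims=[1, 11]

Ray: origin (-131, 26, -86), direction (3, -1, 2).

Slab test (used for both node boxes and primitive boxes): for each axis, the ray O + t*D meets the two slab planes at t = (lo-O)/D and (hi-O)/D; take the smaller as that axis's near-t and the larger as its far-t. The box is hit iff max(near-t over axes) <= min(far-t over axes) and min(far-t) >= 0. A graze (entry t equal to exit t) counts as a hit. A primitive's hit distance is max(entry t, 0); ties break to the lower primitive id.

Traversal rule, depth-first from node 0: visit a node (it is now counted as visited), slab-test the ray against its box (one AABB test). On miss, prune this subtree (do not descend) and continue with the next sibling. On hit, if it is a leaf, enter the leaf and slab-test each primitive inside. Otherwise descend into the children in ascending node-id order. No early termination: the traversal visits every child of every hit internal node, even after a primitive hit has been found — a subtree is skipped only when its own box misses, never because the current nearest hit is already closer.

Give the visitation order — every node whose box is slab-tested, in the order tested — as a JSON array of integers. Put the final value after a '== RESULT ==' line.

Walk:
N0 x:[38,152/3] y:[6,44] z:[67/2,55] -> hit [38,44], descend [1, 5]
  N1 x:[130/3,152/3] y:[6,42] z:[44,55] -> miss, prune
  N5 x:[38,50] y:[10,44] z:[67/2,87/2] -> hit [38,87/2], descend [8, 12]
    N8 x:[140/3,50] y:[10,26] z:[67/2,43] -> miss, prune
    N12 x:[38,134/3] y:[30,44] z:[37,87/2] -> hit [38,87/2], descend [7, 14]
      N7 x:[38,115/3] y:[30,31] z:[40,42] -> miss, prune
      N14 x:[128/3,134/3] y:[31,44] z:[37,87/2] -> hit [128/3,87/2] leaf, test {P1@t=43, P11(miss)}

Visited [0, 1, 5, 8, 12, 7, 14]. Tests: 7 box, 1 leaf. Nearest: P1.

== RESULT ==
[0, 1, 5, 8, 12, 7, 14]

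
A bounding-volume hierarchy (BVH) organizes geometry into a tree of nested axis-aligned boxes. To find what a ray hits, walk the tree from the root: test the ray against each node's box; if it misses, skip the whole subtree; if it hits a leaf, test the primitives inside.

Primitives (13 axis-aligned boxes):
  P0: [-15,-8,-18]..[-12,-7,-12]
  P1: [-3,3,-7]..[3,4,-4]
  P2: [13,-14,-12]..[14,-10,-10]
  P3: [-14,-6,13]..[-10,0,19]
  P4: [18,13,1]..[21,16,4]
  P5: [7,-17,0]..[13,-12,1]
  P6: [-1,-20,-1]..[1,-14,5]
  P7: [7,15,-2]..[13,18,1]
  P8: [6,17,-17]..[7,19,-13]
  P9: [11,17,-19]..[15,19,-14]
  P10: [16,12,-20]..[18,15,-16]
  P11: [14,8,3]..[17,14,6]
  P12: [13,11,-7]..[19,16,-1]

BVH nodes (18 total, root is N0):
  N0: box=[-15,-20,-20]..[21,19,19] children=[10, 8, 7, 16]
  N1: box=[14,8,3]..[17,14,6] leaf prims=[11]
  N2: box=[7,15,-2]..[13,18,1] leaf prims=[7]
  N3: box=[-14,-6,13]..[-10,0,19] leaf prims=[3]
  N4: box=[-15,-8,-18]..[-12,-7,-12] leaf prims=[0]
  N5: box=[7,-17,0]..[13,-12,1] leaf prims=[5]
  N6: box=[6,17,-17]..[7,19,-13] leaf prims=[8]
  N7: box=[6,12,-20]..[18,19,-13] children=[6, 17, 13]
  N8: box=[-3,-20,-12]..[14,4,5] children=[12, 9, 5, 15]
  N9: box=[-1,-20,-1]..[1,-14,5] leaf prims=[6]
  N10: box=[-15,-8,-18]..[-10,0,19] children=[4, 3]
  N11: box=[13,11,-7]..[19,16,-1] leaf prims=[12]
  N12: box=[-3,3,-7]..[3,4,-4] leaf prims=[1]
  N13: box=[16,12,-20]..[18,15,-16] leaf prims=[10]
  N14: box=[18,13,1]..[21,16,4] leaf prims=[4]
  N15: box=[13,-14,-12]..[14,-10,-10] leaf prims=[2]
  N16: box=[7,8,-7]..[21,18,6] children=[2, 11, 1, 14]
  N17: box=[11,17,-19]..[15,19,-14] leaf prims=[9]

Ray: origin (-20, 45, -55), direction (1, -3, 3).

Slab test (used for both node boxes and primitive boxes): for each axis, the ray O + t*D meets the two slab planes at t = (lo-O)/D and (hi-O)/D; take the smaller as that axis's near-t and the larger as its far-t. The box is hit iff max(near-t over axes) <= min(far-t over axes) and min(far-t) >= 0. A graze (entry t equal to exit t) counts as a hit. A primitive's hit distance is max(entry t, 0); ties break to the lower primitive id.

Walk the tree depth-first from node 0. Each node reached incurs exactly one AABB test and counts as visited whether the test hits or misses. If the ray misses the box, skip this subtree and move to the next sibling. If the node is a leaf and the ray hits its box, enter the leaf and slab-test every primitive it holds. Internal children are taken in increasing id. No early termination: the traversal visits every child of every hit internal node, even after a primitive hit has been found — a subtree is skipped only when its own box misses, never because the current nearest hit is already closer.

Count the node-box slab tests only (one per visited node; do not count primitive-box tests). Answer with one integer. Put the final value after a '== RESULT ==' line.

Traverse from the root:
N0 x:[5,41] y:[26/3,65/3] z:[35/3,74/3] -> hit [35/3,65/3], descend [7, 8, 10, 16]
  N7 x:[26,38] y:[26/3,11] z:[35/3,14] -> miss, prune
  N8 x:[17,34] y:[41/3,65/3] z:[43/3,20] -> hit [17,20], descend [5, 9, 12, 15]
    N5 x:[27,33] y:[19,62/3] z:[55/3,56/3] -> miss, prune
    N9 x:[19,21] y:[59/3,65/3] z:[18,20] -> hit [59/3,20] leaf, test {P6@t=59/3}
    N12 x:[17,23] y:[41/3,14] z:[16,17] -> miss, prune
    N15 x:[33,34] y:[55/3,59/3] z:[43/3,15] -> miss, prune
  N10 x:[5,10] y:[15,53/3] z:[37/3,74/3] -> miss, prune
  N16 x:[27,41] y:[9,37/3] z:[16,61/3] -> miss, prune

Summary -> nodes [0, 7, 8, 5, 9, 12, 15, 10, 16]; box-tests=9; leaf-entries=1; first=P6

== RESULT ==
9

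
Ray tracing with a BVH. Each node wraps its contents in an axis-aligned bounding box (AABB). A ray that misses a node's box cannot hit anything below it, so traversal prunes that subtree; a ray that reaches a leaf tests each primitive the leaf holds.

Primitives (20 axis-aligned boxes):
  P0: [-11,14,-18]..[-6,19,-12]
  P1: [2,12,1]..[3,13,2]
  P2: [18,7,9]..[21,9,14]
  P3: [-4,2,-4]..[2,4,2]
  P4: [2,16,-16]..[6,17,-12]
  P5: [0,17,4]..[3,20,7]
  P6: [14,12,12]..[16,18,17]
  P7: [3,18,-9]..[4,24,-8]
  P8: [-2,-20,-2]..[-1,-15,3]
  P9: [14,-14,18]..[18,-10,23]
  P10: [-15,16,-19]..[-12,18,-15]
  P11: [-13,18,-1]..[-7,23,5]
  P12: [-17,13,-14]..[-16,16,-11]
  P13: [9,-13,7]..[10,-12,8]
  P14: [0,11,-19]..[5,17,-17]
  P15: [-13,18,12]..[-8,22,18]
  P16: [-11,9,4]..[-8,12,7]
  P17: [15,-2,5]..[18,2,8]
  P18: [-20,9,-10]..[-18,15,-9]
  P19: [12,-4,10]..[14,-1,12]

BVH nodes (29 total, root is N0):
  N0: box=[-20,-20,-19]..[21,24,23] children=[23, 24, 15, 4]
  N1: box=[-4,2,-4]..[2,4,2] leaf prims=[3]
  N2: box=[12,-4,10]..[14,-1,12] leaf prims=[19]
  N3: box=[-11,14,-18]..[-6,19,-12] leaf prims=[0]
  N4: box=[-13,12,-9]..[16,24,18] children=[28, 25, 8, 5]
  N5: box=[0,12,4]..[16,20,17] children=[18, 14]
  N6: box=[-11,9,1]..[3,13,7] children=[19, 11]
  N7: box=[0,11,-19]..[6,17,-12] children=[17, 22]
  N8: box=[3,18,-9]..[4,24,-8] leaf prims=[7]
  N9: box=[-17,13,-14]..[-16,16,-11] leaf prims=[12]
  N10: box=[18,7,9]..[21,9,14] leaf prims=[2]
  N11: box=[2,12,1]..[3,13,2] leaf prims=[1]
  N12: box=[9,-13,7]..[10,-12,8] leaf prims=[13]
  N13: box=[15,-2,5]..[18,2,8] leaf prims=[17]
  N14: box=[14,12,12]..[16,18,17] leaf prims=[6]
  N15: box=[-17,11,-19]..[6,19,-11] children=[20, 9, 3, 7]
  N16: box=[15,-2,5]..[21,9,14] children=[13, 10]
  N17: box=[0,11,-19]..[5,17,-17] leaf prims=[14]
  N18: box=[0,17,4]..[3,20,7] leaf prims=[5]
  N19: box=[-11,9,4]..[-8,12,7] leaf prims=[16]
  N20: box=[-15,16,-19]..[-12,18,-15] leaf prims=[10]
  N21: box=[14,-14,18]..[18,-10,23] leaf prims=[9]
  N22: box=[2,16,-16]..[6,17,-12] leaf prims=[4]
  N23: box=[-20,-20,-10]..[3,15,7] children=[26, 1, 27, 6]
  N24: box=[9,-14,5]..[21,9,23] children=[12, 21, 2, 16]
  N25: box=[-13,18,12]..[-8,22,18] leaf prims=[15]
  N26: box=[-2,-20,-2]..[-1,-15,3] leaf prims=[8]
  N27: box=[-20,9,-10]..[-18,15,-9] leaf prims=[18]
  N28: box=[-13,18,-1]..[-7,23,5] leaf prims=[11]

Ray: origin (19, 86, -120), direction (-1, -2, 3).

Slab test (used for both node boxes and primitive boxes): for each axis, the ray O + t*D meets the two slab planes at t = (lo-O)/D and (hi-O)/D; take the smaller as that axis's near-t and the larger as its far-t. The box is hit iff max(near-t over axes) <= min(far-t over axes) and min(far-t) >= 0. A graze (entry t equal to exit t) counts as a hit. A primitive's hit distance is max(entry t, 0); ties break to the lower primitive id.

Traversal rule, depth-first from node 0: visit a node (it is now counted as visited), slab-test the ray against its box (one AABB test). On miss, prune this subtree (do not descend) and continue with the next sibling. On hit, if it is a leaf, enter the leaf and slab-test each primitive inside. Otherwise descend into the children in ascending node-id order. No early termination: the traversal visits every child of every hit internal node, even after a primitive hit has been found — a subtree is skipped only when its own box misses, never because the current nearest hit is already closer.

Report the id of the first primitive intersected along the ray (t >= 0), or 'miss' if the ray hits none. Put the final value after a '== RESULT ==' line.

Traverse from the root:
N0 x:[-2,39] y:[31,53] z:[101/3,143/3] -> hit [101/3,39], descend [4, 15, 23, 24]
  N4 x:[3,32] y:[31,37] z:[37,46] -> miss, prune
  N15 x:[13,36] y:[67/2,75/2] z:[101/3,109/3] -> hit [101/3,36], descend [3, 7, 9, 20]
    N3 x:[25,30] y:[67/2,36] z:[34,36] -> miss, prune
    N7 x:[13,19] y:[69/2,75/2] z:[101/3,36] -> miss, prune
    N9 x:[35,36] y:[35,73/2] z:[106/3,109/3] -> hit [106/3,36] leaf, test {P12@t=106/3}
    N20 x:[31,34] y:[34,35] z:[101/3,35] -> hit [34,34] leaf, test {P10@t=34}
  N23 x:[16,39] y:[71/2,53] z:[110/3,127/3] -> hit [110/3,39], descend [1, 6, 26, 27]
    N1 x:[17,23] y:[41,42] z:[116/3,122/3] -> miss, prune
    N6 x:[16,30] y:[73/2,77/2] z:[121/3,127/3] -> miss, prune
    N26 x:[20,21] y:[101/2,53] z:[118/3,41] -> miss, prune
    N27 x:[37,39] y:[71/2,77/2] z:[110/3,37] -> hit [37,37] leaf, test {P18@t=37}
  N24 x:[-2,10] y:[77/2,50] z:[125/3,143/3] -> miss, prune

order=[0, 4, 15, 3, 7, 9, 20, 23, 1, 6, 26, 27, 24]  |boxes|=13  |leaves|=3  hit=P10

== RESULT ==
10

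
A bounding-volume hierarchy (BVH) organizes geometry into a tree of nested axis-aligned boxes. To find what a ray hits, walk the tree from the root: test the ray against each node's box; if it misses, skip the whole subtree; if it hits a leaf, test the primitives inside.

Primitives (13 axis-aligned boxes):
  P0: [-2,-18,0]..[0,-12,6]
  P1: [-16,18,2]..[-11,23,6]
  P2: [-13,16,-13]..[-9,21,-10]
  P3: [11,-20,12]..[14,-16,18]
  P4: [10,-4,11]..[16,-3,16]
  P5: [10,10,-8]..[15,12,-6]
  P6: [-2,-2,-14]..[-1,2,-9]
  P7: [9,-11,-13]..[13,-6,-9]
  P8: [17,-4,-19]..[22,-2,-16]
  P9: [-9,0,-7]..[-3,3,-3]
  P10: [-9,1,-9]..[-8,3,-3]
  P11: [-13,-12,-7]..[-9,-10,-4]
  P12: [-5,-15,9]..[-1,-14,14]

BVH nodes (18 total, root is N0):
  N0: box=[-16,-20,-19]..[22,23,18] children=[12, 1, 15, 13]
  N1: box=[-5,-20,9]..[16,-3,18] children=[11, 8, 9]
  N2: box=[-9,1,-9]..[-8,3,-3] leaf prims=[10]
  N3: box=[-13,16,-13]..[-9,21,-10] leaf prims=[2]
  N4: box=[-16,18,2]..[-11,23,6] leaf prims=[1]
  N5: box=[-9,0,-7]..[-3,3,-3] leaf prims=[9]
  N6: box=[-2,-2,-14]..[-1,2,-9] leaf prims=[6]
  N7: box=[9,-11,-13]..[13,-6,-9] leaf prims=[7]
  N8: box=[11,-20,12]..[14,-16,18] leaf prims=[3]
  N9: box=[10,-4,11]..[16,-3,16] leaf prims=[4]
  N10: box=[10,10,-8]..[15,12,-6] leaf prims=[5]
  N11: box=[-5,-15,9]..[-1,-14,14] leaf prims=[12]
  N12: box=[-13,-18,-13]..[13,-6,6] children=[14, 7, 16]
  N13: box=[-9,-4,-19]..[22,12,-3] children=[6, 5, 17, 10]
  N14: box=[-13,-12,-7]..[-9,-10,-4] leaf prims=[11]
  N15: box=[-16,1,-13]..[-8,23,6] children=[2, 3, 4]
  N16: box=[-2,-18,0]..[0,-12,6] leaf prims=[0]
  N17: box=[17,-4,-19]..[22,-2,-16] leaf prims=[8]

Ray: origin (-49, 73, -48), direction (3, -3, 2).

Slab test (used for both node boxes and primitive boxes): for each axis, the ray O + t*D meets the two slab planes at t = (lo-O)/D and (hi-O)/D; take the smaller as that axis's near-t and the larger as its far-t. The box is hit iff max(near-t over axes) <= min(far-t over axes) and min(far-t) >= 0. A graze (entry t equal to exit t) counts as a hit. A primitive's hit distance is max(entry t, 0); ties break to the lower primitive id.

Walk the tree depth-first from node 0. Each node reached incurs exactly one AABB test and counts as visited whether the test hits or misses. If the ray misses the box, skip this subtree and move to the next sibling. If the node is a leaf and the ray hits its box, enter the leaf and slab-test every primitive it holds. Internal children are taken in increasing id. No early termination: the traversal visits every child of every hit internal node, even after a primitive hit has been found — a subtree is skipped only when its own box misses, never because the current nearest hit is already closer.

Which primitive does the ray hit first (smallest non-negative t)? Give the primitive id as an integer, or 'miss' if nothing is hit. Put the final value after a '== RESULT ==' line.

Walk:
N0 x:[11,71/3] y:[50/3,31] z:[29/2,33] -> hit [50/3,71/3], descend [1, 12, 13, 15]
  N1 x:[44/3,65/3] y:[76/3,31] z:[57/2,33] -> miss, prune
  N12 x:[12,62/3] y:[79/3,91/3] z:[35/2,27] -> miss, prune
  N13 x:[40/3,71/3] y:[61/3,77/3] z:[29/2,45/2] -> hit [61/3,45/2], descend [5, 6, 10, 17]
    N5 x:[40/3,46/3] y:[70/3,73/3] z:[41/2,45/2] -> miss, prune
    N6 x:[47/3,16] y:[71/3,25] z:[17,39/2] -> miss, prune
    N10 x:[59/3,64/3] y:[61/3,21] z:[20,21] -> hit [61/3,21] leaf, test {P5@t=61/3}
    N17 x:[22,71/3] y:[25,77/3] z:[29/2,16] -> miss, prune
  N15 x:[11,41/3] y:[50/3,24] z:[35/2,27] -> miss, prune

Visited [0, 1, 12, 13, 5, 6, 10, 17, 15]. Tests: 9 box, 1 leaf. Nearest: P5.

== RESULT ==
5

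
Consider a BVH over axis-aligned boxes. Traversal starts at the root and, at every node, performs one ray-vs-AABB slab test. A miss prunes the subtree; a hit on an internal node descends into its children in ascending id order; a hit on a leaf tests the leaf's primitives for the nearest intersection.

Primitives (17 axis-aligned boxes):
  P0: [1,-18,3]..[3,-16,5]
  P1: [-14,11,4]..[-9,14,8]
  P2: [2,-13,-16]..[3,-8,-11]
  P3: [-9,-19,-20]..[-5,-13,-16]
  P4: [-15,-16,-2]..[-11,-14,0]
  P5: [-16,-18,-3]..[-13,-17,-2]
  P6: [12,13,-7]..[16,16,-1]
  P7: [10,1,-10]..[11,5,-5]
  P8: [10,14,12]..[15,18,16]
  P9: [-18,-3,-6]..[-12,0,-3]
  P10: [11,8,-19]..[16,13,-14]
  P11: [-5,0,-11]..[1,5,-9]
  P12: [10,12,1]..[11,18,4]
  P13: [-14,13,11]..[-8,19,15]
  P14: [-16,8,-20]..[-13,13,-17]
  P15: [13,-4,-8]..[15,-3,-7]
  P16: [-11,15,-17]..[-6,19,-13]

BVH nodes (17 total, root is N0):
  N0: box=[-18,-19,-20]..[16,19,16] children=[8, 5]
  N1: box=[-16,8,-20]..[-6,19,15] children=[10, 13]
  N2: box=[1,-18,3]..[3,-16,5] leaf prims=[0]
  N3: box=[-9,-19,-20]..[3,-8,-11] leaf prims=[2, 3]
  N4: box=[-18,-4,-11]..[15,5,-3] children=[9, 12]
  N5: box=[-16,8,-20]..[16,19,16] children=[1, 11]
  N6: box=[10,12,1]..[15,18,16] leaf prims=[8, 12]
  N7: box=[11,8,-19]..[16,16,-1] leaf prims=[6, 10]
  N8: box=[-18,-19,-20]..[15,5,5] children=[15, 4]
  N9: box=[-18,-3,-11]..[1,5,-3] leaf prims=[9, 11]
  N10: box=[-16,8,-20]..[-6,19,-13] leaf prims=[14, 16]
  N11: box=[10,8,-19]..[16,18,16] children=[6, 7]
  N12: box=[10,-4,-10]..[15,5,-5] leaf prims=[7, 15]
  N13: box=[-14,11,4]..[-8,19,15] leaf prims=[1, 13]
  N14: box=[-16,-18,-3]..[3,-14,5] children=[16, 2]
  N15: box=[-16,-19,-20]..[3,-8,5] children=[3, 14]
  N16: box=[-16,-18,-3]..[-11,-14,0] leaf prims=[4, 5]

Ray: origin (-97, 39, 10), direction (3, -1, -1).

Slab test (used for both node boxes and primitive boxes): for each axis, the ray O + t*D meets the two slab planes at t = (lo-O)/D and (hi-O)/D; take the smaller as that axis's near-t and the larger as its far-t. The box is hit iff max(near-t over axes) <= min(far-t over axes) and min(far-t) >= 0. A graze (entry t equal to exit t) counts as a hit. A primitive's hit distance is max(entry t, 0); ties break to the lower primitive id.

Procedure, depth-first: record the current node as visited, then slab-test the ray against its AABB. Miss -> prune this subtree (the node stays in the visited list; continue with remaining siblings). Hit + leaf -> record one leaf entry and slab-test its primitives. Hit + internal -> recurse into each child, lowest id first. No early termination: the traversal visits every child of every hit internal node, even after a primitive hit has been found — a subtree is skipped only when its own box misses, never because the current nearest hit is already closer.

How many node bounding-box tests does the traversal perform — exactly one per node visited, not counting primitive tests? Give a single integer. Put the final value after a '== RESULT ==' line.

Walk:
N0 x:[79/3,113/3] y:[20,58] z:[-6,30] -> hit [79/3,30], descend [5, 8]
  N5 x:[27,113/3] y:[20,31] z:[-6,30] -> hit [27,30], descend [1, 11]
    N1 x:[27,91/3] y:[20,31] z:[-5,30] -> hit [27,30], descend [10, 13]
      N10 x:[27,91/3] y:[20,31] z:[23,30] -> hit [27,30] leaf, test {P14@t=27, P16(miss)}
      N13 x:[83/3,89/3] y:[20,28] z:[-5,6] -> miss, prune
    N11 x:[107/3,113/3] y:[21,31] z:[-6,29] -> miss, prune
  N8 x:[79/3,112/3] y:[34,58] z:[5,30] -> miss, prune

Summary -> nodes [0, 5, 1, 10, 13, 11, 8]; box-tests=7; leaf-entries=1; first=P14

== RESULT ==
7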